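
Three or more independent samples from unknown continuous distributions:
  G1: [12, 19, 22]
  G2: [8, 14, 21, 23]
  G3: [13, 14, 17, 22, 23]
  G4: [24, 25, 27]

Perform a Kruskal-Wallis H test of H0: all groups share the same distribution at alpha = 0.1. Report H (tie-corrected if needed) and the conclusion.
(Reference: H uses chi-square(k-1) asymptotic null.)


Step 1: Combine all N = 15 observations and assign midranks.
sorted (value, group, rank): (8,G2,1), (12,G1,2), (13,G3,3), (14,G2,4.5), (14,G3,4.5), (17,G3,6), (19,G1,7), (21,G2,8), (22,G1,9.5), (22,G3,9.5), (23,G2,11.5), (23,G3,11.5), (24,G4,13), (25,G4,14), (27,G4,15)
Step 2: Sum ranks within each group.
R_1 = 18.5 (n_1 = 3)
R_2 = 25 (n_2 = 4)
R_3 = 34.5 (n_3 = 5)
R_4 = 42 (n_4 = 3)
Step 3: H = 12/(N(N+1)) * sum(R_i^2/n_i) - 3(N+1)
     = 12/(15*16) * (18.5^2/3 + 25^2/4 + 34.5^2/5 + 42^2/3) - 3*16
     = 0.050000 * 1096.38 - 48
     = 6.819167.
Step 4: Ties present; correction factor C = 1 - 18/(15^3 - 15) = 0.994643. Corrected H = 6.819167 / 0.994643 = 6.855895.
Step 5: Under H0, H ~ chi^2(3); p-value = 0.076636.
Step 6: alpha = 0.1. reject H0.

H = 6.8559, df = 3, p = 0.076636, reject H0.


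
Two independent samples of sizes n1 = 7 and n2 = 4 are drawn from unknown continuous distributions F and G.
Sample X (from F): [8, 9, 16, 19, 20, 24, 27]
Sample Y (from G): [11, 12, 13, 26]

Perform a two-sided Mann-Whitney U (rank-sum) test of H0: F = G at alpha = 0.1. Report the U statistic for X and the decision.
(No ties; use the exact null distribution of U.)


Step 1: Combine and sort all 11 observations; assign midranks.
sorted (value, group): (8,X), (9,X), (11,Y), (12,Y), (13,Y), (16,X), (19,X), (20,X), (24,X), (26,Y), (27,X)
ranks: 8->1, 9->2, 11->3, 12->4, 13->5, 16->6, 19->7, 20->8, 24->9, 26->10, 27->11
Step 2: Rank sum for X: R1 = 1 + 2 + 6 + 7 + 8 + 9 + 11 = 44.
Step 3: U_X = R1 - n1(n1+1)/2 = 44 - 7*8/2 = 44 - 28 = 16.
       U_Y = n1*n2 - U_X = 28 - 16 = 12.
Step 4: No ties, so the exact null distribution of U (based on enumerating the C(11,7) = 330 equally likely rank assignments) gives the two-sided p-value.
Step 5: p-value = 0.787879; compare to alpha = 0.1. fail to reject H0.

U_X = 16, p = 0.787879, fail to reject H0 at alpha = 0.1.


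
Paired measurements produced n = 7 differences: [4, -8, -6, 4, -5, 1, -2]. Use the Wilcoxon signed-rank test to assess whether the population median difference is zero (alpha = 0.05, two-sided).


Step 1: Drop any zero differences (none here) and take |d_i|.
|d| = [4, 8, 6, 4, 5, 1, 2]
Step 2: Midrank |d_i| (ties get averaged ranks).
ranks: |4|->3.5, |8|->7, |6|->6, |4|->3.5, |5|->5, |1|->1, |2|->2
Step 3: Attach original signs; sum ranks with positive sign and with negative sign.
W+ = 3.5 + 3.5 + 1 = 8
W- = 7 + 6 + 5 + 2 = 20
(Check: W+ + W- = 28 should equal n(n+1)/2 = 28.)
Step 4: Test statistic W = min(W+, W-) = 8.
Step 5: Ties in |d|, so use the tie-corrected normal approximation.
        E[W] = n(n+1)/4 = 7*8/4 = 14.
        Tie groups: |d|=4 (t=2); sum(t^3 - t) = 6.
        Var[W] = n(n+1)(2n+1)/24 - sum(t^3-t)/48 = 840/24 - 6/48 = 34.875.
        z = (W - E[W]) / sqrt(Var[W]) = (8 - 14) / 5.9055 = -1.0160.
        Two-sided p = 2*Phi(z) = 0.309629.
Step 6: alpha = 0.05. fail to reject H0.

W+ = 8, W- = 20, W = min = 8, p = 0.309629, fail to reject H0.


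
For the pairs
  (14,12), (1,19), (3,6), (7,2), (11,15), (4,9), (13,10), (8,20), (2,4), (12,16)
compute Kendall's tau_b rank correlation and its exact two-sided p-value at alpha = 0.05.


Step 1: Enumerate the 45 unordered pairs (i,j) with i<j and classify each by sign(x_j-x_i) * sign(y_j-y_i).
  (1,2):dx=-13,dy=+7->D; (1,3):dx=-11,dy=-6->C; (1,4):dx=-7,dy=-10->C; (1,5):dx=-3,dy=+3->D
  (1,6):dx=-10,dy=-3->C; (1,7):dx=-1,dy=-2->C; (1,8):dx=-6,dy=+8->D; (1,9):dx=-12,dy=-8->C
  (1,10):dx=-2,dy=+4->D; (2,3):dx=+2,dy=-13->D; (2,4):dx=+6,dy=-17->D; (2,5):dx=+10,dy=-4->D
  (2,6):dx=+3,dy=-10->D; (2,7):dx=+12,dy=-9->D; (2,8):dx=+7,dy=+1->C; (2,9):dx=+1,dy=-15->D
  (2,10):dx=+11,dy=-3->D; (3,4):dx=+4,dy=-4->D; (3,5):dx=+8,dy=+9->C; (3,6):dx=+1,dy=+3->C
  (3,7):dx=+10,dy=+4->C; (3,8):dx=+5,dy=+14->C; (3,9):dx=-1,dy=-2->C; (3,10):dx=+9,dy=+10->C
  (4,5):dx=+4,dy=+13->C; (4,6):dx=-3,dy=+7->D; (4,7):dx=+6,dy=+8->C; (4,8):dx=+1,dy=+18->C
  (4,9):dx=-5,dy=+2->D; (4,10):dx=+5,dy=+14->C; (5,6):dx=-7,dy=-6->C; (5,7):dx=+2,dy=-5->D
  (5,8):dx=-3,dy=+5->D; (5,9):dx=-9,dy=-11->C; (5,10):dx=+1,dy=+1->C; (6,7):dx=+9,dy=+1->C
  (6,8):dx=+4,dy=+11->C; (6,9):dx=-2,dy=-5->C; (6,10):dx=+8,dy=+7->C; (7,8):dx=-5,dy=+10->D
  (7,9):dx=-11,dy=-6->C; (7,10):dx=-1,dy=+6->D; (8,9):dx=-6,dy=-16->C; (8,10):dx=+4,dy=-4->D
  (9,10):dx=+10,dy=+12->C
Step 2: C = 26, D = 19, total pairs = 45.
Step 3: tau = (C - D)/(n(n-1)/2) = (26 - 19)/45 = 0.155556.
Step 4: Exact two-sided p-value (enumerate n! = 3628800 permutations of y under H0): p = 0.600654.
Step 5: alpha = 0.05. fail to reject H0.

tau_b = 0.1556 (C=26, D=19), p = 0.600654, fail to reject H0.


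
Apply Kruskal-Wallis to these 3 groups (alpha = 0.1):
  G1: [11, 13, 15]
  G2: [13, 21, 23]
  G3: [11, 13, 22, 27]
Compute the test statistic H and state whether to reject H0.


Step 1: Combine all N = 10 observations and assign midranks.
sorted (value, group, rank): (11,G1,1.5), (11,G3,1.5), (13,G1,4), (13,G2,4), (13,G3,4), (15,G1,6), (21,G2,7), (22,G3,8), (23,G2,9), (27,G3,10)
Step 2: Sum ranks within each group.
R_1 = 11.5 (n_1 = 3)
R_2 = 20 (n_2 = 3)
R_3 = 23.5 (n_3 = 4)
Step 3: H = 12/(N(N+1)) * sum(R_i^2/n_i) - 3(N+1)
     = 12/(10*11) * (11.5^2/3 + 20^2/3 + 23.5^2/4) - 3*11
     = 0.109091 * 315.479 - 33
     = 1.415909.
Step 4: Ties present; correction factor C = 1 - 30/(10^3 - 10) = 0.969697. Corrected H = 1.415909 / 0.969697 = 1.460156.
Step 5: Under H0, H ~ chi^2(2); p-value = 0.481871.
Step 6: alpha = 0.1. fail to reject H0.

H = 1.4602, df = 2, p = 0.481871, fail to reject H0.


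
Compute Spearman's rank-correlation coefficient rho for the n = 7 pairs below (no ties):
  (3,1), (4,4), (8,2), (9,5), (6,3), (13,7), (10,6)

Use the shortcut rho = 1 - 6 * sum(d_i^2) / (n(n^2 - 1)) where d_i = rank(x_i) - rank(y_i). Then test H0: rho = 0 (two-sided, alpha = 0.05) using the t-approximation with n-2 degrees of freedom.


Step 1: Rank x and y separately (midranks; no ties here).
rank(x): 3->1, 4->2, 8->4, 9->5, 6->3, 13->7, 10->6
rank(y): 1->1, 4->4, 2->2, 5->5, 3->3, 7->7, 6->6
Step 2: d_i = R_x(i) - R_y(i); compute d_i^2.
  (1-1)^2=0, (2-4)^2=4, (4-2)^2=4, (5-5)^2=0, (3-3)^2=0, (7-7)^2=0, (6-6)^2=0
sum(d^2) = 8.
Step 3: rho = 1 - 6*8 / (7*(7^2 - 1)) = 1 - 48/336 = 0.857143.
Step 4: Under H0, t = rho * sqrt((n-2)/(1-rho^2)) = 3.7210 ~ t(5).
Step 5: Two-sided p-value from the t-distribution with 5 df = 0.013697.
Step 6: alpha = 0.05. reject H0.

rho = 0.8571, p = 0.013697, reject H0 at alpha = 0.05.


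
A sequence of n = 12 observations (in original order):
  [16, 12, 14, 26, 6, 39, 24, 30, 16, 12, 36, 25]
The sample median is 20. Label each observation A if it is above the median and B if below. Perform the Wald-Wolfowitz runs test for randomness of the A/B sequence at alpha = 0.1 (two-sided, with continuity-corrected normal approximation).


Step 1: Compute median = 20; label A = above, B = below.
Labels in order: BBBABAAABBAA  (n_A = 6, n_B = 6)
Step 2: Count runs R = 6.
Step 3: Under H0 (random ordering), E[R] = 2*n_A*n_B/(n_A+n_B) + 1 = 2*6*6/12 + 1 = 7.0000.
        Var[R] = 2*n_A*n_B*(2*n_A*n_B - n_A - n_B) / ((n_A+n_B)^2 * (n_A+n_B-1)) = 4320/1584 = 2.7273.
        SD[R] = 1.6514.
Step 4: Continuity-corrected z = (R + 0.5 - E[R]) / SD[R] = (6 + 0.5 - 7.0000) / 1.6514 = -0.3028.
Step 5: Two-sided p-value via normal approximation = 2*(1 - Phi(|z|)) = 0.762069.
Step 6: alpha = 0.1. fail to reject H0.

R = 6, z = -0.3028, p = 0.762069, fail to reject H0.


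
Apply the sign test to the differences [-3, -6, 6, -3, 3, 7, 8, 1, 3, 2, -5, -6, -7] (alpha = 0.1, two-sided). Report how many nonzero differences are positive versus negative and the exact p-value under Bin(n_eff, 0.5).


Step 1: Discard zero differences. Original n = 13; n_eff = number of nonzero differences = 13.
Nonzero differences (with sign): -3, -6, +6, -3, +3, +7, +8, +1, +3, +2, -5, -6, -7
Step 2: Count signs: positive = 7, negative = 6.
Step 3: Under H0: P(positive) = 0.5, so the number of positives S ~ Bin(13, 0.5).
Step 4: Two-sided exact p-value = sum of Bin(13,0.5) probabilities at or below the observed probability = 1.000000.
Step 5: alpha = 0.1. fail to reject H0.

n_eff = 13, pos = 7, neg = 6, p = 1.000000, fail to reject H0.


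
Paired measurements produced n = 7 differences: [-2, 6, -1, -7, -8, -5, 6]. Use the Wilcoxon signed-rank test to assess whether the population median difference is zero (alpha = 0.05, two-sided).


Step 1: Drop any zero differences (none here) and take |d_i|.
|d| = [2, 6, 1, 7, 8, 5, 6]
Step 2: Midrank |d_i| (ties get averaged ranks).
ranks: |2|->2, |6|->4.5, |1|->1, |7|->6, |8|->7, |5|->3, |6|->4.5
Step 3: Attach original signs; sum ranks with positive sign and with negative sign.
W+ = 4.5 + 4.5 = 9
W- = 2 + 1 + 6 + 7 + 3 = 19
(Check: W+ + W- = 28 should equal n(n+1)/2 = 28.)
Step 4: Test statistic W = min(W+, W-) = 9.
Step 5: Ties in |d|, so use the tie-corrected normal approximation.
        E[W] = n(n+1)/4 = 7*8/4 = 14.
        Tie groups: |d|=6 (t=2); sum(t^3 - t) = 6.
        Var[W] = n(n+1)(2n+1)/24 - sum(t^3-t)/48 = 840/24 - 6/48 = 34.875.
        z = (W - E[W]) / sqrt(Var[W]) = (9 - 14) / 5.9055 = -0.8467.
        Two-sided p = 2*Phi(z) = 0.397180.
Step 6: alpha = 0.05. fail to reject H0.

W+ = 9, W- = 19, W = min = 9, p = 0.397180, fail to reject H0.


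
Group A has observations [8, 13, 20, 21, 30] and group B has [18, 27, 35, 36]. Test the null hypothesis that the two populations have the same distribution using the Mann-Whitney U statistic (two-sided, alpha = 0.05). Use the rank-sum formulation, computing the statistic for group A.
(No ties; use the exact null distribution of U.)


Step 1: Combine and sort all 9 observations; assign midranks.
sorted (value, group): (8,X), (13,X), (18,Y), (20,X), (21,X), (27,Y), (30,X), (35,Y), (36,Y)
ranks: 8->1, 13->2, 18->3, 20->4, 21->5, 27->6, 30->7, 35->8, 36->9
Step 2: Rank sum for X: R1 = 1 + 2 + 4 + 5 + 7 = 19.
Step 3: U_X = R1 - n1(n1+1)/2 = 19 - 5*6/2 = 19 - 15 = 4.
       U_Y = n1*n2 - U_X = 20 - 4 = 16.
Step 4: No ties, so the exact null distribution of U (based on enumerating the C(9,5) = 126 equally likely rank assignments) gives the two-sided p-value.
Step 5: p-value = 0.190476; compare to alpha = 0.05. fail to reject H0.

U_X = 4, p = 0.190476, fail to reject H0 at alpha = 0.05.


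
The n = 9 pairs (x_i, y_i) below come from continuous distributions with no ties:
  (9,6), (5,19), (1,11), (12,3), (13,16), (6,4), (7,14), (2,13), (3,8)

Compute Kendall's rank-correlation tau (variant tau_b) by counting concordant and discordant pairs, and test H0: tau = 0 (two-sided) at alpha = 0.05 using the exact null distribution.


Step 1: Enumerate the 36 unordered pairs (i,j) with i<j and classify each by sign(x_j-x_i) * sign(y_j-y_i).
  (1,2):dx=-4,dy=+13->D; (1,3):dx=-8,dy=+5->D; (1,4):dx=+3,dy=-3->D; (1,5):dx=+4,dy=+10->C
  (1,6):dx=-3,dy=-2->C; (1,7):dx=-2,dy=+8->D; (1,8):dx=-7,dy=+7->D; (1,9):dx=-6,dy=+2->D
  (2,3):dx=-4,dy=-8->C; (2,4):dx=+7,dy=-16->D; (2,5):dx=+8,dy=-3->D; (2,6):dx=+1,dy=-15->D
  (2,7):dx=+2,dy=-5->D; (2,8):dx=-3,dy=-6->C; (2,9):dx=-2,dy=-11->C; (3,4):dx=+11,dy=-8->D
  (3,5):dx=+12,dy=+5->C; (3,6):dx=+5,dy=-7->D; (3,7):dx=+6,dy=+3->C; (3,8):dx=+1,dy=+2->C
  (3,9):dx=+2,dy=-3->D; (4,5):dx=+1,dy=+13->C; (4,6):dx=-6,dy=+1->D; (4,7):dx=-5,dy=+11->D
  (4,8):dx=-10,dy=+10->D; (4,9):dx=-9,dy=+5->D; (5,6):dx=-7,dy=-12->C; (5,7):dx=-6,dy=-2->C
  (5,8):dx=-11,dy=-3->C; (5,9):dx=-10,dy=-8->C; (6,7):dx=+1,dy=+10->C; (6,8):dx=-4,dy=+9->D
  (6,9):dx=-3,dy=+4->D; (7,8):dx=-5,dy=-1->C; (7,9):dx=-4,dy=-6->C; (8,9):dx=+1,dy=-5->D
Step 2: C = 16, D = 20, total pairs = 36.
Step 3: tau = (C - D)/(n(n-1)/2) = (16 - 20)/36 = -0.111111.
Step 4: Exact two-sided p-value (enumerate n! = 362880 permutations of y under H0): p = 0.761414.
Step 5: alpha = 0.05. fail to reject H0.

tau_b = -0.1111 (C=16, D=20), p = 0.761414, fail to reject H0.


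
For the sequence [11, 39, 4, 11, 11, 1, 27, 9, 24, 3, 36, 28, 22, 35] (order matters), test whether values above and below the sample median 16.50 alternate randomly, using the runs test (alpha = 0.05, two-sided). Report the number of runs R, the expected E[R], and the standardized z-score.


Step 1: Compute median = 16.50; label A = above, B = below.
Labels in order: BABBBBABABAAAA  (n_A = 7, n_B = 7)
Step 2: Count runs R = 8.
Step 3: Under H0 (random ordering), E[R] = 2*n_A*n_B/(n_A+n_B) + 1 = 2*7*7/14 + 1 = 8.0000.
        Var[R] = 2*n_A*n_B*(2*n_A*n_B - n_A - n_B) / ((n_A+n_B)^2 * (n_A+n_B-1)) = 8232/2548 = 3.2308.
        SD[R] = 1.7974.
Step 4: R = E[R], so z = 0 with no continuity correction.
Step 5: Two-sided p-value via normal approximation = 2*(1 - Phi(|z|)) = 1.000000.
Step 6: alpha = 0.05. fail to reject H0.

R = 8, z = 0.0000, p = 1.000000, fail to reject H0.


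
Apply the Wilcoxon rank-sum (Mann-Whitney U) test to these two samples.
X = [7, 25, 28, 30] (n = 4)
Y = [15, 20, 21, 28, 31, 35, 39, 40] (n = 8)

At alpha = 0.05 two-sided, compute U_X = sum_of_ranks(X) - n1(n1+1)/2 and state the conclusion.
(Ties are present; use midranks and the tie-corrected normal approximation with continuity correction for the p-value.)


Step 1: Combine and sort all 12 observations; assign midranks.
sorted (value, group): (7,X), (15,Y), (20,Y), (21,Y), (25,X), (28,X), (28,Y), (30,X), (31,Y), (35,Y), (39,Y), (40,Y)
ranks: 7->1, 15->2, 20->3, 21->4, 25->5, 28->6.5, 28->6.5, 30->8, 31->9, 35->10, 39->11, 40->12
Step 2: Rank sum for X: R1 = 1 + 5 + 6.5 + 8 = 20.5.
Step 3: U_X = R1 - n1(n1+1)/2 = 20.5 - 4*5/2 = 20.5 - 10 = 10.5.
       U_Y = n1*n2 - U_X = 32 - 10.5 = 21.5.
Step 4: Ties are present, so use the tie-corrected normal approximation (with continuity correction) for the p-value.
Step 5: p-value = 0.394938; compare to alpha = 0.05. fail to reject H0.

U_X = 10.5, p = 0.394938, fail to reject H0 at alpha = 0.05.


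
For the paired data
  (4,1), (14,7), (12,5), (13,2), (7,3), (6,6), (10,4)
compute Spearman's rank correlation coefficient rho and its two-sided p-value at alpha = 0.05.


Step 1: Rank x and y separately (midranks; no ties here).
rank(x): 4->1, 14->7, 12->5, 13->6, 7->3, 6->2, 10->4
rank(y): 1->1, 7->7, 5->5, 2->2, 3->3, 6->6, 4->4
Step 2: d_i = R_x(i) - R_y(i); compute d_i^2.
  (1-1)^2=0, (7-7)^2=0, (5-5)^2=0, (6-2)^2=16, (3-3)^2=0, (2-6)^2=16, (4-4)^2=0
sum(d^2) = 32.
Step 3: rho = 1 - 6*32 / (7*(7^2 - 1)) = 1 - 192/336 = 0.428571.
Step 4: Under H0, t = rho * sqrt((n-2)/(1-rho^2)) = 1.0607 ~ t(5).
Step 5: Two-sided p-value from the t-distribution with 5 df = 0.337368.
Step 6: alpha = 0.05. fail to reject H0.

rho = 0.4286, p = 0.337368, fail to reject H0 at alpha = 0.05.


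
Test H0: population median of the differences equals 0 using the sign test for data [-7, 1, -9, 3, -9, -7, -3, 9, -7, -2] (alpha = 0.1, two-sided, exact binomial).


Step 1: Discard zero differences. Original n = 10; n_eff = number of nonzero differences = 10.
Nonzero differences (with sign): -7, +1, -9, +3, -9, -7, -3, +9, -7, -2
Step 2: Count signs: positive = 3, negative = 7.
Step 3: Under H0: P(positive) = 0.5, so the number of positives S ~ Bin(10, 0.5).
Step 4: Two-sided exact p-value = sum of Bin(10,0.5) probabilities at or below the observed probability = 0.343750.
Step 5: alpha = 0.1. fail to reject H0.

n_eff = 10, pos = 3, neg = 7, p = 0.343750, fail to reject H0.


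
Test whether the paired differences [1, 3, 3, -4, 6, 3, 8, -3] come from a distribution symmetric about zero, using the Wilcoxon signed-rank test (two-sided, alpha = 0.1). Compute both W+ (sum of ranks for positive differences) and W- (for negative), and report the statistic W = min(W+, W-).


Step 1: Drop any zero differences (none here) and take |d_i|.
|d| = [1, 3, 3, 4, 6, 3, 8, 3]
Step 2: Midrank |d_i| (ties get averaged ranks).
ranks: |1|->1, |3|->3.5, |3|->3.5, |4|->6, |6|->7, |3|->3.5, |8|->8, |3|->3.5
Step 3: Attach original signs; sum ranks with positive sign and with negative sign.
W+ = 1 + 3.5 + 3.5 + 7 + 3.5 + 8 = 26.5
W- = 6 + 3.5 = 9.5
(Check: W+ + W- = 36 should equal n(n+1)/2 = 36.)
Step 4: Test statistic W = min(W+, W-) = 9.5.
Step 5: Ties in |d|, so use the tie-corrected normal approximation.
        E[W] = n(n+1)/4 = 8*9/4 = 18.
        Tie groups: |d|=3 (t=4); sum(t^3 - t) = 60.
        Var[W] = n(n+1)(2n+1)/24 - sum(t^3-t)/48 = 1224/24 - 60/48 = 49.75.
        z = (W - E[W]) / sqrt(Var[W]) = (9.5 - 18) / 7.0534 = -1.2051.
        Two-sided p = 2*Phi(z) = 0.228165.
Step 6: alpha = 0.1. fail to reject H0.

W+ = 26.5, W- = 9.5, W = min = 9.5, p = 0.228165, fail to reject H0.


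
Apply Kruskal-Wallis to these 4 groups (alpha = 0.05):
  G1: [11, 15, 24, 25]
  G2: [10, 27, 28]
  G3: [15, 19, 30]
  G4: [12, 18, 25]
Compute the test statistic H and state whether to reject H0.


Step 1: Combine all N = 13 observations and assign midranks.
sorted (value, group, rank): (10,G2,1), (11,G1,2), (12,G4,3), (15,G1,4.5), (15,G3,4.5), (18,G4,6), (19,G3,7), (24,G1,8), (25,G1,9.5), (25,G4,9.5), (27,G2,11), (28,G2,12), (30,G3,13)
Step 2: Sum ranks within each group.
R_1 = 24 (n_1 = 4)
R_2 = 24 (n_2 = 3)
R_3 = 24.5 (n_3 = 3)
R_4 = 18.5 (n_4 = 3)
Step 3: H = 12/(N(N+1)) * sum(R_i^2/n_i) - 3(N+1)
     = 12/(13*14) * (24^2/4 + 24^2/3 + 24.5^2/3 + 18.5^2/3) - 3*14
     = 0.065934 * 650.167 - 42
     = 0.868132.
Step 4: Ties present; correction factor C = 1 - 12/(13^3 - 13) = 0.994505. Corrected H = 0.868132 / 0.994505 = 0.872928.
Step 5: Under H0, H ~ chi^2(3); p-value = 0.831955.
Step 6: alpha = 0.05. fail to reject H0.

H = 0.8729, df = 3, p = 0.831955, fail to reject H0.


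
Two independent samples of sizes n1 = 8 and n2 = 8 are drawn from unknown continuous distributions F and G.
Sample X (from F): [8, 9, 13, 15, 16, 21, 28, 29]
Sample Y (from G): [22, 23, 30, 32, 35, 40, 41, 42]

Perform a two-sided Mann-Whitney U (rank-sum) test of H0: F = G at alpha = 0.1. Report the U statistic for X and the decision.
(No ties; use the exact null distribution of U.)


Step 1: Combine and sort all 16 observations; assign midranks.
sorted (value, group): (8,X), (9,X), (13,X), (15,X), (16,X), (21,X), (22,Y), (23,Y), (28,X), (29,X), (30,Y), (32,Y), (35,Y), (40,Y), (41,Y), (42,Y)
ranks: 8->1, 9->2, 13->3, 15->4, 16->5, 21->6, 22->7, 23->8, 28->9, 29->10, 30->11, 32->12, 35->13, 40->14, 41->15, 42->16
Step 2: Rank sum for X: R1 = 1 + 2 + 3 + 4 + 5 + 6 + 9 + 10 = 40.
Step 3: U_X = R1 - n1(n1+1)/2 = 40 - 8*9/2 = 40 - 36 = 4.
       U_Y = n1*n2 - U_X = 64 - 4 = 60.
Step 4: No ties, so the exact null distribution of U (based on enumerating the C(16,8) = 12870 equally likely rank assignments) gives the two-sided p-value.
Step 5: p-value = 0.001865; compare to alpha = 0.1. reject H0.

U_X = 4, p = 0.001865, reject H0 at alpha = 0.1.


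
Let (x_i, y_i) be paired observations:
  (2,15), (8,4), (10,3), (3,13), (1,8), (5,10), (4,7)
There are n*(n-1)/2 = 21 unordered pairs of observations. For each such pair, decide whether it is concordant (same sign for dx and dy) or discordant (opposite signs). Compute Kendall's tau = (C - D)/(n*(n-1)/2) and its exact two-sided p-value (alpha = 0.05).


Step 1: Enumerate the 21 unordered pairs (i,j) with i<j and classify each by sign(x_j-x_i) * sign(y_j-y_i).
  (1,2):dx=+6,dy=-11->D; (1,3):dx=+8,dy=-12->D; (1,4):dx=+1,dy=-2->D; (1,5):dx=-1,dy=-7->C
  (1,6):dx=+3,dy=-5->D; (1,7):dx=+2,dy=-8->D; (2,3):dx=+2,dy=-1->D; (2,4):dx=-5,dy=+9->D
  (2,5):dx=-7,dy=+4->D; (2,6):dx=-3,dy=+6->D; (2,7):dx=-4,dy=+3->D; (3,4):dx=-7,dy=+10->D
  (3,5):dx=-9,dy=+5->D; (3,6):dx=-5,dy=+7->D; (3,7):dx=-6,dy=+4->D; (4,5):dx=-2,dy=-5->C
  (4,6):dx=+2,dy=-3->D; (4,7):dx=+1,dy=-6->D; (5,6):dx=+4,dy=+2->C; (5,7):dx=+3,dy=-1->D
  (6,7):dx=-1,dy=-3->C
Step 2: C = 4, D = 17, total pairs = 21.
Step 3: tau = (C - D)/(n(n-1)/2) = (4 - 17)/21 = -0.619048.
Step 4: Exact two-sided p-value (enumerate n! = 5040 permutations of y under H0): p = 0.069048.
Step 5: alpha = 0.05. fail to reject H0.

tau_b = -0.6190 (C=4, D=17), p = 0.069048, fail to reject H0.


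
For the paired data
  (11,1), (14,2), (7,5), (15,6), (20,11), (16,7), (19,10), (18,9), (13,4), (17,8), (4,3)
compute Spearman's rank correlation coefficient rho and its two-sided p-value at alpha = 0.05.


Step 1: Rank x and y separately (midranks; no ties here).
rank(x): 11->3, 14->5, 7->2, 15->6, 20->11, 16->7, 19->10, 18->9, 13->4, 17->8, 4->1
rank(y): 1->1, 2->2, 5->5, 6->6, 11->11, 7->7, 10->10, 9->9, 4->4, 8->8, 3->3
Step 2: d_i = R_x(i) - R_y(i); compute d_i^2.
  (3-1)^2=4, (5-2)^2=9, (2-5)^2=9, (6-6)^2=0, (11-11)^2=0, (7-7)^2=0, (10-10)^2=0, (9-9)^2=0, (4-4)^2=0, (8-8)^2=0, (1-3)^2=4
sum(d^2) = 26.
Step 3: rho = 1 - 6*26 / (11*(11^2 - 1)) = 1 - 156/1320 = 0.881818.
Step 4: Under H0, t = rho * sqrt((n-2)/(1-rho^2)) = 5.6097 ~ t(9).
Step 5: Two-sided p-value from the t-distribution with 9 df = 0.000330.
Step 6: alpha = 0.05. reject H0.

rho = 0.8818, p = 0.000330, reject H0 at alpha = 0.05.


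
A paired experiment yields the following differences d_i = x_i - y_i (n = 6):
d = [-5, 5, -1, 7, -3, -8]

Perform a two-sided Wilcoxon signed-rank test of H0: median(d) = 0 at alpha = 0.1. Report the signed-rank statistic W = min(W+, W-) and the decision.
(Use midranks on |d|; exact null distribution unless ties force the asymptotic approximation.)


Step 1: Drop any zero differences (none here) and take |d_i|.
|d| = [5, 5, 1, 7, 3, 8]
Step 2: Midrank |d_i| (ties get averaged ranks).
ranks: |5|->3.5, |5|->3.5, |1|->1, |7|->5, |3|->2, |8|->6
Step 3: Attach original signs; sum ranks with positive sign and with negative sign.
W+ = 3.5 + 5 = 8.5
W- = 3.5 + 1 + 2 + 6 = 12.5
(Check: W+ + W- = 21 should equal n(n+1)/2 = 21.)
Step 4: Test statistic W = min(W+, W-) = 8.5.
Step 5: Ties in |d|, so use the tie-corrected normal approximation.
        E[W] = n(n+1)/4 = 6*7/4 = 10.5.
        Tie groups: |d|=5 (t=2); sum(t^3 - t) = 6.
        Var[W] = n(n+1)(2n+1)/24 - sum(t^3-t)/48 = 546/24 - 6/48 = 22.625.
        z = (W - E[W]) / sqrt(Var[W]) = (8.5 - 10.5) / 4.7566 = -0.4205.
        Two-sided p = 2*Phi(z) = 0.674142.
Step 6: alpha = 0.1. fail to reject H0.

W+ = 8.5, W- = 12.5, W = min = 8.5, p = 0.674142, fail to reject H0.


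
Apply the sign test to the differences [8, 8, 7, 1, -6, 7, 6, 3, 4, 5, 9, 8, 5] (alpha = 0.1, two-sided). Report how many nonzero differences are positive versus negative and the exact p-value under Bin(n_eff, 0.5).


Step 1: Discard zero differences. Original n = 13; n_eff = number of nonzero differences = 13.
Nonzero differences (with sign): +8, +8, +7, +1, -6, +7, +6, +3, +4, +5, +9, +8, +5
Step 2: Count signs: positive = 12, negative = 1.
Step 3: Under H0: P(positive) = 0.5, so the number of positives S ~ Bin(13, 0.5).
Step 4: Two-sided exact p-value = sum of Bin(13,0.5) probabilities at or below the observed probability = 0.003418.
Step 5: alpha = 0.1. reject H0.

n_eff = 13, pos = 12, neg = 1, p = 0.003418, reject H0.


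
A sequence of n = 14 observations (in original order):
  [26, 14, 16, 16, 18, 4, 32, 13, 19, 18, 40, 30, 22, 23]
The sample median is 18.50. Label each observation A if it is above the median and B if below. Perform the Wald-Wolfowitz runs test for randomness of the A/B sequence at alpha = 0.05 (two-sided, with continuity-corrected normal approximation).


Step 1: Compute median = 18.50; label A = above, B = below.
Labels in order: ABBBBBABABAAAA  (n_A = 7, n_B = 7)
Step 2: Count runs R = 7.
Step 3: Under H0 (random ordering), E[R] = 2*n_A*n_B/(n_A+n_B) + 1 = 2*7*7/14 + 1 = 8.0000.
        Var[R] = 2*n_A*n_B*(2*n_A*n_B - n_A - n_B) / ((n_A+n_B)^2 * (n_A+n_B-1)) = 8232/2548 = 3.2308.
        SD[R] = 1.7974.
Step 4: Continuity-corrected z = (R + 0.5 - E[R]) / SD[R] = (7 + 0.5 - 8.0000) / 1.7974 = -0.2782.
Step 5: Two-sided p-value via normal approximation = 2*(1 - Phi(|z|)) = 0.780879.
Step 6: alpha = 0.05. fail to reject H0.

R = 7, z = -0.2782, p = 0.780879, fail to reject H0.


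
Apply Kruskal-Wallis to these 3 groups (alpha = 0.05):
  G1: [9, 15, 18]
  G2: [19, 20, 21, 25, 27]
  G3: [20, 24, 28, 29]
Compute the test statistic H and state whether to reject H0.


Step 1: Combine all N = 12 observations and assign midranks.
sorted (value, group, rank): (9,G1,1), (15,G1,2), (18,G1,3), (19,G2,4), (20,G2,5.5), (20,G3,5.5), (21,G2,7), (24,G3,8), (25,G2,9), (27,G2,10), (28,G3,11), (29,G3,12)
Step 2: Sum ranks within each group.
R_1 = 6 (n_1 = 3)
R_2 = 35.5 (n_2 = 5)
R_3 = 36.5 (n_3 = 4)
Step 3: H = 12/(N(N+1)) * sum(R_i^2/n_i) - 3(N+1)
     = 12/(12*13) * (6^2/3 + 35.5^2/5 + 36.5^2/4) - 3*13
     = 0.076923 * 597.112 - 39
     = 6.931731.
Step 4: Ties present; correction factor C = 1 - 6/(12^3 - 12) = 0.996503. Corrected H = 6.931731 / 0.996503 = 6.956053.
Step 5: Under H0, H ~ chi^2(2); p-value = 0.030868.
Step 6: alpha = 0.05. reject H0.

H = 6.9561, df = 2, p = 0.030868, reject H0.


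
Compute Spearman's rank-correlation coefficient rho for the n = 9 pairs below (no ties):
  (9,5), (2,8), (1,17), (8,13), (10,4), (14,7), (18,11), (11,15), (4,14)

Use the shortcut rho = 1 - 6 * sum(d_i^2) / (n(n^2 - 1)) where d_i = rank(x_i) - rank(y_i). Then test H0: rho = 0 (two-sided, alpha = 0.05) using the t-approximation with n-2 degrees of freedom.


Step 1: Rank x and y separately (midranks; no ties here).
rank(x): 9->5, 2->2, 1->1, 8->4, 10->6, 14->8, 18->9, 11->7, 4->3
rank(y): 5->2, 8->4, 17->9, 13->6, 4->1, 7->3, 11->5, 15->8, 14->7
Step 2: d_i = R_x(i) - R_y(i); compute d_i^2.
  (5-2)^2=9, (2-4)^2=4, (1-9)^2=64, (4-6)^2=4, (6-1)^2=25, (8-3)^2=25, (9-5)^2=16, (7-8)^2=1, (3-7)^2=16
sum(d^2) = 164.
Step 3: rho = 1 - 6*164 / (9*(9^2 - 1)) = 1 - 984/720 = -0.366667.
Step 4: Under H0, t = rho * sqrt((n-2)/(1-rho^2)) = -1.0427 ~ t(7).
Step 5: Two-sided p-value from the t-distribution with 7 df = 0.331740.
Step 6: alpha = 0.05. fail to reject H0.

rho = -0.3667, p = 0.331740, fail to reject H0 at alpha = 0.05.


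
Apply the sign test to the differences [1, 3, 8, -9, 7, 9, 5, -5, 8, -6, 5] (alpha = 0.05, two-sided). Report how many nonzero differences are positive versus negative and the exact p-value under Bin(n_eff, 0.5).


Step 1: Discard zero differences. Original n = 11; n_eff = number of nonzero differences = 11.
Nonzero differences (with sign): +1, +3, +8, -9, +7, +9, +5, -5, +8, -6, +5
Step 2: Count signs: positive = 8, negative = 3.
Step 3: Under H0: P(positive) = 0.5, so the number of positives S ~ Bin(11, 0.5).
Step 4: Two-sided exact p-value = sum of Bin(11,0.5) probabilities at or below the observed probability = 0.226562.
Step 5: alpha = 0.05. fail to reject H0.

n_eff = 11, pos = 8, neg = 3, p = 0.226562, fail to reject H0.


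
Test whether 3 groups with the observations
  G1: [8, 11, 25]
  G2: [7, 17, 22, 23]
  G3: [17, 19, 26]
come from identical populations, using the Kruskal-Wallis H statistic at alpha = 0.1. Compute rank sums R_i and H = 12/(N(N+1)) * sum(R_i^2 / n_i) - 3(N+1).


Step 1: Combine all N = 10 observations and assign midranks.
sorted (value, group, rank): (7,G2,1), (8,G1,2), (11,G1,3), (17,G2,4.5), (17,G3,4.5), (19,G3,6), (22,G2,7), (23,G2,8), (25,G1,9), (26,G3,10)
Step 2: Sum ranks within each group.
R_1 = 14 (n_1 = 3)
R_2 = 20.5 (n_2 = 4)
R_3 = 20.5 (n_3 = 3)
Step 3: H = 12/(N(N+1)) * sum(R_i^2/n_i) - 3(N+1)
     = 12/(10*11) * (14^2/3 + 20.5^2/4 + 20.5^2/3) - 3*11
     = 0.109091 * 310.479 - 33
     = 0.870455.
Step 4: Ties present; correction factor C = 1 - 6/(10^3 - 10) = 0.993939. Corrected H = 0.870455 / 0.993939 = 0.875762.
Step 5: Under H0, H ~ chi^2(2); p-value = 0.645403.
Step 6: alpha = 0.1. fail to reject H0.

H = 0.8758, df = 2, p = 0.645403, fail to reject H0.


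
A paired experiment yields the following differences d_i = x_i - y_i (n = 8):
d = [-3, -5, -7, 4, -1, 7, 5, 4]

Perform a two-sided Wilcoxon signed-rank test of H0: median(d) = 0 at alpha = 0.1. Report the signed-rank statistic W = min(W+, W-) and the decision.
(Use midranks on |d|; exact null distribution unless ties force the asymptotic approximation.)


Step 1: Drop any zero differences (none here) and take |d_i|.
|d| = [3, 5, 7, 4, 1, 7, 5, 4]
Step 2: Midrank |d_i| (ties get averaged ranks).
ranks: |3|->2, |5|->5.5, |7|->7.5, |4|->3.5, |1|->1, |7|->7.5, |5|->5.5, |4|->3.5
Step 3: Attach original signs; sum ranks with positive sign and with negative sign.
W+ = 3.5 + 7.5 + 5.5 + 3.5 = 20
W- = 2 + 5.5 + 7.5 + 1 = 16
(Check: W+ + W- = 36 should equal n(n+1)/2 = 36.)
Step 4: Test statistic W = min(W+, W-) = 16.
Step 5: Ties in |d|, so use the tie-corrected normal approximation.
        E[W] = n(n+1)/4 = 8*9/4 = 18.
        Tie groups: |d|=4 (t=2), |d|=5 (t=2), |d|=7 (t=2); sum(t^3 - t) = 18.
        Var[W] = n(n+1)(2n+1)/24 - sum(t^3-t)/48 = 1224/24 - 18/48 = 50.625.
        z = (W - E[W]) / sqrt(Var[W]) = (16 - 18) / 7.1151 = -0.2811.
        Two-sided p = 2*Phi(z) = 0.778640.
Step 6: alpha = 0.1. fail to reject H0.

W+ = 20, W- = 16, W = min = 16, p = 0.778640, fail to reject H0.


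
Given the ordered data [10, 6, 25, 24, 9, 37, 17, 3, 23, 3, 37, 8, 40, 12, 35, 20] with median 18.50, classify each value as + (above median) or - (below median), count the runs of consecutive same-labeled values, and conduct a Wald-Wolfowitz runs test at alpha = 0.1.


Step 1: Compute median = 18.50; label A = above, B = below.
Labels in order: BBAABABBABABABAA  (n_A = 8, n_B = 8)
Step 2: Count runs R = 12.
Step 3: Under H0 (random ordering), E[R] = 2*n_A*n_B/(n_A+n_B) + 1 = 2*8*8/16 + 1 = 9.0000.
        Var[R] = 2*n_A*n_B*(2*n_A*n_B - n_A - n_B) / ((n_A+n_B)^2 * (n_A+n_B-1)) = 14336/3840 = 3.7333.
        SD[R] = 1.9322.
Step 4: Continuity-corrected z = (R - 0.5 - E[R]) / SD[R] = (12 - 0.5 - 9.0000) / 1.9322 = 1.2939.
Step 5: Two-sided p-value via normal approximation = 2*(1 - Phi(|z|)) = 0.195709.
Step 6: alpha = 0.1. fail to reject H0.

R = 12, z = 1.2939, p = 0.195709, fail to reject H0.


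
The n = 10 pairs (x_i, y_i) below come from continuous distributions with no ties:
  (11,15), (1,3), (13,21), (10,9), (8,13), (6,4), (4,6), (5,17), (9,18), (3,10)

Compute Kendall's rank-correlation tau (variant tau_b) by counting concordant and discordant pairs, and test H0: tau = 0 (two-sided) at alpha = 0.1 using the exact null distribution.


Step 1: Enumerate the 45 unordered pairs (i,j) with i<j and classify each by sign(x_j-x_i) * sign(y_j-y_i).
  (1,2):dx=-10,dy=-12->C; (1,3):dx=+2,dy=+6->C; (1,4):dx=-1,dy=-6->C; (1,5):dx=-3,dy=-2->C
  (1,6):dx=-5,dy=-11->C; (1,7):dx=-7,dy=-9->C; (1,8):dx=-6,dy=+2->D; (1,9):dx=-2,dy=+3->D
  (1,10):dx=-8,dy=-5->C; (2,3):dx=+12,dy=+18->C; (2,4):dx=+9,dy=+6->C; (2,5):dx=+7,dy=+10->C
  (2,6):dx=+5,dy=+1->C; (2,7):dx=+3,dy=+3->C; (2,8):dx=+4,dy=+14->C; (2,9):dx=+8,dy=+15->C
  (2,10):dx=+2,dy=+7->C; (3,4):dx=-3,dy=-12->C; (3,5):dx=-5,dy=-8->C; (3,6):dx=-7,dy=-17->C
  (3,7):dx=-9,dy=-15->C; (3,8):dx=-8,dy=-4->C; (3,9):dx=-4,dy=-3->C; (3,10):dx=-10,dy=-11->C
  (4,5):dx=-2,dy=+4->D; (4,6):dx=-4,dy=-5->C; (4,7):dx=-6,dy=-3->C; (4,8):dx=-5,dy=+8->D
  (4,9):dx=-1,dy=+9->D; (4,10):dx=-7,dy=+1->D; (5,6):dx=-2,dy=-9->C; (5,7):dx=-4,dy=-7->C
  (5,8):dx=-3,dy=+4->D; (5,9):dx=+1,dy=+5->C; (5,10):dx=-5,dy=-3->C; (6,7):dx=-2,dy=+2->D
  (6,8):dx=-1,dy=+13->D; (6,9):dx=+3,dy=+14->C; (6,10):dx=-3,dy=+6->D; (7,8):dx=+1,dy=+11->C
  (7,9):dx=+5,dy=+12->C; (7,10):dx=-1,dy=+4->D; (8,9):dx=+4,dy=+1->C; (8,10):dx=-2,dy=-7->C
  (9,10):dx=-6,dy=-8->C
Step 2: C = 34, D = 11, total pairs = 45.
Step 3: tau = (C - D)/(n(n-1)/2) = (34 - 11)/45 = 0.511111.
Step 4: Exact two-sided p-value (enumerate n! = 3628800 permutations of y under H0): p = 0.046623.
Step 5: alpha = 0.1. reject H0.

tau_b = 0.5111 (C=34, D=11), p = 0.046623, reject H0.


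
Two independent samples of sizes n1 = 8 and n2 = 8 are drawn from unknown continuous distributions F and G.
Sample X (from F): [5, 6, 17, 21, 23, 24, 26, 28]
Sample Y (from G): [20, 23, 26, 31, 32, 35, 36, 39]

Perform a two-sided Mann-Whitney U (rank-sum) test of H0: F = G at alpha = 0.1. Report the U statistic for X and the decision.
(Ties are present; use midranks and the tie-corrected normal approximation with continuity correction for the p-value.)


Step 1: Combine and sort all 16 observations; assign midranks.
sorted (value, group): (5,X), (6,X), (17,X), (20,Y), (21,X), (23,X), (23,Y), (24,X), (26,X), (26,Y), (28,X), (31,Y), (32,Y), (35,Y), (36,Y), (39,Y)
ranks: 5->1, 6->2, 17->3, 20->4, 21->5, 23->6.5, 23->6.5, 24->8, 26->9.5, 26->9.5, 28->11, 31->12, 32->13, 35->14, 36->15, 39->16
Step 2: Rank sum for X: R1 = 1 + 2 + 3 + 5 + 6.5 + 8 + 9.5 + 11 = 46.
Step 3: U_X = R1 - n1(n1+1)/2 = 46 - 8*9/2 = 46 - 36 = 10.
       U_Y = n1*n2 - U_X = 64 - 10 = 54.
Step 4: Ties are present, so use the tie-corrected normal approximation (with continuity correction) for the p-value.
Step 5: p-value = 0.023742; compare to alpha = 0.1. reject H0.

U_X = 10, p = 0.023742, reject H0 at alpha = 0.1.


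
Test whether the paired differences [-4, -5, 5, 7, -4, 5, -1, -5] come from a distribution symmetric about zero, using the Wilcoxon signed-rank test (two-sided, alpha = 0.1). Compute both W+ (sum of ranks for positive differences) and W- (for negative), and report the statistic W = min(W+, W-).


Step 1: Drop any zero differences (none here) and take |d_i|.
|d| = [4, 5, 5, 7, 4, 5, 1, 5]
Step 2: Midrank |d_i| (ties get averaged ranks).
ranks: |4|->2.5, |5|->5.5, |5|->5.5, |7|->8, |4|->2.5, |5|->5.5, |1|->1, |5|->5.5
Step 3: Attach original signs; sum ranks with positive sign and with negative sign.
W+ = 5.5 + 8 + 5.5 = 19
W- = 2.5 + 5.5 + 2.5 + 1 + 5.5 = 17
(Check: W+ + W- = 36 should equal n(n+1)/2 = 36.)
Step 4: Test statistic W = min(W+, W-) = 17.
Step 5: Ties in |d|, so use the tie-corrected normal approximation.
        E[W] = n(n+1)/4 = 8*9/4 = 18.
        Tie groups: |d|=4 (t=2), |d|=5 (t=4); sum(t^3 - t) = 66.
        Var[W] = n(n+1)(2n+1)/24 - sum(t^3-t)/48 = 1224/24 - 66/48 = 49.625.
        z = (W - E[W]) / sqrt(Var[W]) = (17 - 18) / 7.0445 = -0.1420.
        Two-sided p = 2*Phi(z) = 0.887116.
Step 6: alpha = 0.1. fail to reject H0.

W+ = 19, W- = 17, W = min = 17, p = 0.887116, fail to reject H0.


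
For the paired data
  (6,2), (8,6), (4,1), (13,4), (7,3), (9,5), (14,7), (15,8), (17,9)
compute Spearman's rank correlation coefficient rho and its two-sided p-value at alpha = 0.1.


Step 1: Rank x and y separately (midranks; no ties here).
rank(x): 6->2, 8->4, 4->1, 13->6, 7->3, 9->5, 14->7, 15->8, 17->9
rank(y): 2->2, 6->6, 1->1, 4->4, 3->3, 5->5, 7->7, 8->8, 9->9
Step 2: d_i = R_x(i) - R_y(i); compute d_i^2.
  (2-2)^2=0, (4-6)^2=4, (1-1)^2=0, (6-4)^2=4, (3-3)^2=0, (5-5)^2=0, (7-7)^2=0, (8-8)^2=0, (9-9)^2=0
sum(d^2) = 8.
Step 3: rho = 1 - 6*8 / (9*(9^2 - 1)) = 1 - 48/720 = 0.933333.
Step 4: Under H0, t = rho * sqrt((n-2)/(1-rho^2)) = 6.8783 ~ t(7).
Step 5: Two-sided p-value from the t-distribution with 7 df = 0.000236.
Step 6: alpha = 0.1. reject H0.

rho = 0.9333, p = 0.000236, reject H0 at alpha = 0.1.


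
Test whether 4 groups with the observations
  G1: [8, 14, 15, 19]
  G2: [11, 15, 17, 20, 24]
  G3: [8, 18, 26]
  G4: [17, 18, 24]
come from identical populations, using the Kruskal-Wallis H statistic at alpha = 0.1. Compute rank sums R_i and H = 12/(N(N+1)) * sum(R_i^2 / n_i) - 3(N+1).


Step 1: Combine all N = 15 observations and assign midranks.
sorted (value, group, rank): (8,G1,1.5), (8,G3,1.5), (11,G2,3), (14,G1,4), (15,G1,5.5), (15,G2,5.5), (17,G2,7.5), (17,G4,7.5), (18,G3,9.5), (18,G4,9.5), (19,G1,11), (20,G2,12), (24,G2,13.5), (24,G4,13.5), (26,G3,15)
Step 2: Sum ranks within each group.
R_1 = 22 (n_1 = 4)
R_2 = 41.5 (n_2 = 5)
R_3 = 26 (n_3 = 3)
R_4 = 30.5 (n_4 = 3)
Step 3: H = 12/(N(N+1)) * sum(R_i^2/n_i) - 3(N+1)
     = 12/(15*16) * (22^2/4 + 41.5^2/5 + 26^2/3 + 30.5^2/3) - 3*16
     = 0.050000 * 1000.87 - 48
     = 2.043333.
Step 4: Ties present; correction factor C = 1 - 30/(15^3 - 15) = 0.991071. Corrected H = 2.043333 / 0.991071 = 2.061742.
Step 5: Under H0, H ~ chi^2(3); p-value = 0.559691.
Step 6: alpha = 0.1. fail to reject H0.

H = 2.0617, df = 3, p = 0.559691, fail to reject H0.


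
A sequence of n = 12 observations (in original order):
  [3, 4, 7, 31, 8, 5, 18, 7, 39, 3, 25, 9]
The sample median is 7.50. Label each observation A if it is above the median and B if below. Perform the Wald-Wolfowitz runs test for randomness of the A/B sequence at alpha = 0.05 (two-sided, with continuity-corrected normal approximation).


Step 1: Compute median = 7.50; label A = above, B = below.
Labels in order: BBBAABABABAA  (n_A = 6, n_B = 6)
Step 2: Count runs R = 8.
Step 3: Under H0 (random ordering), E[R] = 2*n_A*n_B/(n_A+n_B) + 1 = 2*6*6/12 + 1 = 7.0000.
        Var[R] = 2*n_A*n_B*(2*n_A*n_B - n_A - n_B) / ((n_A+n_B)^2 * (n_A+n_B-1)) = 4320/1584 = 2.7273.
        SD[R] = 1.6514.
Step 4: Continuity-corrected z = (R - 0.5 - E[R]) / SD[R] = (8 - 0.5 - 7.0000) / 1.6514 = 0.3028.
Step 5: Two-sided p-value via normal approximation = 2*(1 - Phi(|z|)) = 0.762069.
Step 6: alpha = 0.05. fail to reject H0.

R = 8, z = 0.3028, p = 0.762069, fail to reject H0.


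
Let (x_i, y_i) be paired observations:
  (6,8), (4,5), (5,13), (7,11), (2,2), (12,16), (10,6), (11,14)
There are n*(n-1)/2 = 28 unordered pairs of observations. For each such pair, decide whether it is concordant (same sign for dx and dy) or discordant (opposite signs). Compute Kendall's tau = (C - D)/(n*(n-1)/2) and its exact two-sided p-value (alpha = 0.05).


Step 1: Enumerate the 28 unordered pairs (i,j) with i<j and classify each by sign(x_j-x_i) * sign(y_j-y_i).
  (1,2):dx=-2,dy=-3->C; (1,3):dx=-1,dy=+5->D; (1,4):dx=+1,dy=+3->C; (1,5):dx=-4,dy=-6->C
  (1,6):dx=+6,dy=+8->C; (1,7):dx=+4,dy=-2->D; (1,8):dx=+5,dy=+6->C; (2,3):dx=+1,dy=+8->C
  (2,4):dx=+3,dy=+6->C; (2,5):dx=-2,dy=-3->C; (2,6):dx=+8,dy=+11->C; (2,7):dx=+6,dy=+1->C
  (2,8):dx=+7,dy=+9->C; (3,4):dx=+2,dy=-2->D; (3,5):dx=-3,dy=-11->C; (3,6):dx=+7,dy=+3->C
  (3,7):dx=+5,dy=-7->D; (3,8):dx=+6,dy=+1->C; (4,5):dx=-5,dy=-9->C; (4,6):dx=+5,dy=+5->C
  (4,7):dx=+3,dy=-5->D; (4,8):dx=+4,dy=+3->C; (5,6):dx=+10,dy=+14->C; (5,7):dx=+8,dy=+4->C
  (5,8):dx=+9,dy=+12->C; (6,7):dx=-2,dy=-10->C; (6,8):dx=-1,dy=-2->C; (7,8):dx=+1,dy=+8->C
Step 2: C = 23, D = 5, total pairs = 28.
Step 3: tau = (C - D)/(n(n-1)/2) = (23 - 5)/28 = 0.642857.
Step 4: Exact two-sided p-value (enumerate n! = 40320 permutations of y under H0): p = 0.031151.
Step 5: alpha = 0.05. reject H0.

tau_b = 0.6429 (C=23, D=5), p = 0.031151, reject H0.


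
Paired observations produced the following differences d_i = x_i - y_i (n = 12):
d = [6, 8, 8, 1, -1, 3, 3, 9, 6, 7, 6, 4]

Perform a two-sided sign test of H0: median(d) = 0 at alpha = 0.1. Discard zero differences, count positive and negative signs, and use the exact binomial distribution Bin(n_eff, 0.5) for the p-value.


Step 1: Discard zero differences. Original n = 12; n_eff = number of nonzero differences = 12.
Nonzero differences (with sign): +6, +8, +8, +1, -1, +3, +3, +9, +6, +7, +6, +4
Step 2: Count signs: positive = 11, negative = 1.
Step 3: Under H0: P(positive) = 0.5, so the number of positives S ~ Bin(12, 0.5).
Step 4: Two-sided exact p-value = sum of Bin(12,0.5) probabilities at or below the observed probability = 0.006348.
Step 5: alpha = 0.1. reject H0.

n_eff = 12, pos = 11, neg = 1, p = 0.006348, reject H0.


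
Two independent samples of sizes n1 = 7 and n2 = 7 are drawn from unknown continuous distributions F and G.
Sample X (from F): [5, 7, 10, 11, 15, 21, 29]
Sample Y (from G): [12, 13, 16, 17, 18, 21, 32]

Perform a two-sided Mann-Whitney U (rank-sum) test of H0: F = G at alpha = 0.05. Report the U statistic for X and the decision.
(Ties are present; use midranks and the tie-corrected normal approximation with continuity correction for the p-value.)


Step 1: Combine and sort all 14 observations; assign midranks.
sorted (value, group): (5,X), (7,X), (10,X), (11,X), (12,Y), (13,Y), (15,X), (16,Y), (17,Y), (18,Y), (21,X), (21,Y), (29,X), (32,Y)
ranks: 5->1, 7->2, 10->3, 11->4, 12->5, 13->6, 15->7, 16->8, 17->9, 18->10, 21->11.5, 21->11.5, 29->13, 32->14
Step 2: Rank sum for X: R1 = 1 + 2 + 3 + 4 + 7 + 11.5 + 13 = 41.5.
Step 3: U_X = R1 - n1(n1+1)/2 = 41.5 - 7*8/2 = 41.5 - 28 = 13.5.
       U_Y = n1*n2 - U_X = 49 - 13.5 = 35.5.
Step 4: Ties are present, so use the tie-corrected normal approximation (with continuity correction) for the p-value.
Step 5: p-value = 0.179234; compare to alpha = 0.05. fail to reject H0.

U_X = 13.5, p = 0.179234, fail to reject H0 at alpha = 0.05.
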